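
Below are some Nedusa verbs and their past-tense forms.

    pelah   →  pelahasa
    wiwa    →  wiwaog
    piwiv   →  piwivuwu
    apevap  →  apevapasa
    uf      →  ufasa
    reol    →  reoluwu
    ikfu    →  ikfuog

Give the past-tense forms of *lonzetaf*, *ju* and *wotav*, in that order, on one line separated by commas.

lonzetafasa, juog, wotavuwu

The pattern is voicing of the final sound: -asa when the stem ends in a voiceless consonant (*pelah*, *apevap*, *uf*); -uwu when the stem ends in a voiced consonant (*piwiv*, *reol*); -og when the stem ends in a vowel (*wiwa*, *ikfu*).
*lonzetaf* — final sound /f/ (a voiceless consonant) → -asa → *lonzetafasa*.
Since the final sound of *ju* is /u/ (a vowel), it takes -og, giving *juog*.
Since the final sound of *wotav* is /v/ (a voiced consonant), it takes -uwu, giving *wotavuwu*.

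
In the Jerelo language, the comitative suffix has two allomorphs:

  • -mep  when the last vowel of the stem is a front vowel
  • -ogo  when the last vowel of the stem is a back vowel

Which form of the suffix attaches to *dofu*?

*dofu* — last vowel /u/ (a back vowel) → -ogo.

-ogo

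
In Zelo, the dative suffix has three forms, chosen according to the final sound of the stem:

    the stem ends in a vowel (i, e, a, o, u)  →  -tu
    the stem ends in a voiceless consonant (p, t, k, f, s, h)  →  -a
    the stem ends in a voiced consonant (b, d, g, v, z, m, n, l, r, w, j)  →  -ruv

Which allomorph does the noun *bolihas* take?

The final sound of *bolihas* is /s/, which is a voiceless consonant, so the suffix is -a.

-a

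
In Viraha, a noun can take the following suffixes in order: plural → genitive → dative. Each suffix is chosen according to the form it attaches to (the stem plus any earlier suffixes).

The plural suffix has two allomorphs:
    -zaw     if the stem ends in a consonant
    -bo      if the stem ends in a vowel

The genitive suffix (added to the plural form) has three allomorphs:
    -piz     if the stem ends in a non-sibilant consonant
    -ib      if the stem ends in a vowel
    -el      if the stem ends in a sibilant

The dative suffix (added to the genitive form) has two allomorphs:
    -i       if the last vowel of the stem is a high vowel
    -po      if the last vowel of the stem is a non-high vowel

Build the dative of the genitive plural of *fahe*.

The final sound of *fahe* is /e/, which is a vowel, so the plural suffix is -bo, giving *fahebo*.
The plural form *fahebo*: final sound = /o/, a vowel → -ib → *faheboib*.
Since the last vowel of the genitive form *faheboib* is /i/ (a high vowel), it takes -i, giving *faheboibi*.

faheboibi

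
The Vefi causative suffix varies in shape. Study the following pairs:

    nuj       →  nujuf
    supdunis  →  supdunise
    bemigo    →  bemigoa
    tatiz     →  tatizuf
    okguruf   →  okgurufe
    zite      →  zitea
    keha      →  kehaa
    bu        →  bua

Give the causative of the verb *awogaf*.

Looking at the final sound of each stem: -e when the stem ends in a voiceless consonant (*supdunis*, *okguruf*); -uf when the stem ends in a voiced consonant (*nuj*, *tatiz*); -a when the stem ends in a vowel (*bemigo*, *zite*, *keha*, *bu*).
The final sound of *awogaf* is /f/, which is a voiceless consonant, so the suffix is -e, giving *awogafe*.

awogafe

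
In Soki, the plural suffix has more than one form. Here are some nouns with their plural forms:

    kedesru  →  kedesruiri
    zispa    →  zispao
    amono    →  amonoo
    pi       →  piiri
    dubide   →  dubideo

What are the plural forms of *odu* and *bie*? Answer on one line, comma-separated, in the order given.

oduiri, bieo

The pattern is height harmony: -iri when the last vowel of the stem is a high vowel (*kedesru*, *pi*); -o when the last vowel of the stem is a non-high vowel (*zispa*, *amono*, *dubide*).
Since the last vowel of *odu* is /u/ (a high vowel), it takes -iri, giving *oduiri*.
*bie* — last vowel /e/ (a non-high vowel) → -o → *bieo*.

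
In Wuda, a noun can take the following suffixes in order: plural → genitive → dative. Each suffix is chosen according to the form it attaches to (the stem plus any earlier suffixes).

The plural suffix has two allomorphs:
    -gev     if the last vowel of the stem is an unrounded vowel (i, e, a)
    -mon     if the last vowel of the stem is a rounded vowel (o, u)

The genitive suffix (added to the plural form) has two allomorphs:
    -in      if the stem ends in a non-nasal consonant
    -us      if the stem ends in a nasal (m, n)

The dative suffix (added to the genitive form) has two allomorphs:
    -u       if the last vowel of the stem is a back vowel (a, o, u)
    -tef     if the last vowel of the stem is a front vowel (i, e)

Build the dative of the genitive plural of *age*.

agegevintef

*age* — last vowel /e/ (an unrounded vowel) → -gev → *agegev*.
The final consonant of the plural form *agegev* is /v/, which is non-nasal, so the genitive suffix is -in, giving *agegevin*.
The genitive form *agegevin*: last vowel = /i/, a front vowel → -tef → *agegevintef*.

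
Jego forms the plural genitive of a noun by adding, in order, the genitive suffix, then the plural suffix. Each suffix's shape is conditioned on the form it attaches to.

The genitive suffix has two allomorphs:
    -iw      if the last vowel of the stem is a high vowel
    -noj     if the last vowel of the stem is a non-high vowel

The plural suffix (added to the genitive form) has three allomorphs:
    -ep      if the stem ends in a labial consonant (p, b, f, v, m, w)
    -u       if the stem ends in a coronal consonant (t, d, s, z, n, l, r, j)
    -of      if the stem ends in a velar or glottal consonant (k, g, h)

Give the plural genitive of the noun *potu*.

potuiwep

*potu*: last vowel = /u/, a high vowel → -iw → *potuiw*.
The final consonant of the genitive form *potuiw* is /w/, which is labial, so the plural suffix is -ep, giving *potuiwep*.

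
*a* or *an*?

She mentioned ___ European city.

a

The indefinite article is chosen by the initial *sound* of the following word, not its spelling.
*European* begins with the sound /jʊ/ (eu pronounced /jʊ/) — a consonant sound.
So the article is *a*: She mentioned a European city.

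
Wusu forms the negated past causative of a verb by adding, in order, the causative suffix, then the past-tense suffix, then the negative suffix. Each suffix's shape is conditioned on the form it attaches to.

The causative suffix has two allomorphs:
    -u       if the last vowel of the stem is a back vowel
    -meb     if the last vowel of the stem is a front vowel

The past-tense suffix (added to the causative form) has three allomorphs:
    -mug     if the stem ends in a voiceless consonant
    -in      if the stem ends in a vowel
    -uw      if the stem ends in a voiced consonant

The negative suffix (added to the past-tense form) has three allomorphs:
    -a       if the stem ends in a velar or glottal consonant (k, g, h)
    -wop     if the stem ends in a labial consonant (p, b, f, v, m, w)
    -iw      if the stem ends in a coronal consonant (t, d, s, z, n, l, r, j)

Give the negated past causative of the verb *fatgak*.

*fatgak* — last vowel /a/ (a back vowel) → -u → *fatgaku*.
The causative form *fatgaku* — final sound /u/ (a vowel) → -in → *fatgakuin*.
Since the final consonant of the past-tense form *fatgakuin* is /n/ (coronal), it takes -iw, giving *fatgakuiniw*.

fatgakuiniw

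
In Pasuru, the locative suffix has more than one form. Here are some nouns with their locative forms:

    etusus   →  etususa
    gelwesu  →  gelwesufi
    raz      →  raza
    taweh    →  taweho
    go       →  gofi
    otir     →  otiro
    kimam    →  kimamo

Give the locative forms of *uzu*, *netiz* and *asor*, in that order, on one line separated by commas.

uzufi, netiza, asoro

The pattern is sibilance of the final sound: -a when the stem ends in a sibilant (*etusus*, *raz*); -o when the stem ends in a non-sibilant consonant (*taweh*, *otir*, *kimam*); -fi when the stem ends in a vowel (*gelwesu*, *go*).
Since the final sound of *uzu* is /u/ (a vowel), it takes -fi, giving *uzufi*.
*netiz* — final sound /z/ (a sibilant) → -a → *netiza*.
Since the final sound of *asor* is /r/ (a non-sibilant consonant), it takes -o, giving *asoro*.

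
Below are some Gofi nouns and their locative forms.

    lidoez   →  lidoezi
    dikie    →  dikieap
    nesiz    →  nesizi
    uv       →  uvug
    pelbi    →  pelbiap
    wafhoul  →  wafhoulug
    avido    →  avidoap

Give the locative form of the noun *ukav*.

ukavug

The pattern is sibilance of the final sound: -i when the stem ends in a sibilant (*lidoez*, *nesiz*); -ug when the stem ends in a non-sibilant consonant (*uv*, *wafhoul*); -ap when the stem ends in a vowel (*dikie*, *pelbi*, *avido*).
The final sound of *ukav* is /v/, which is a non-sibilant consonant, so the suffix is -ug, giving *ukavug*.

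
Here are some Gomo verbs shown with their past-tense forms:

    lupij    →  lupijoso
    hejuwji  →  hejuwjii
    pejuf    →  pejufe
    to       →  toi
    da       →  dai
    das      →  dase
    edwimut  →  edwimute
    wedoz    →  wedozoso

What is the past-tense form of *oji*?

ojii

The alternation tracks the final sound of the stem — -e when the stem ends in a voiceless consonant (*pejuf*, *das*, *edwimut*); -oso when the stem ends in a voiced consonant (*lupij*, *wedoz*); -i when the stem ends in a vowel (*hejuwji*, *to*, *da*).
Since the final sound of *oji* is /i/ (a vowel), it takes -i, giving *ojii*.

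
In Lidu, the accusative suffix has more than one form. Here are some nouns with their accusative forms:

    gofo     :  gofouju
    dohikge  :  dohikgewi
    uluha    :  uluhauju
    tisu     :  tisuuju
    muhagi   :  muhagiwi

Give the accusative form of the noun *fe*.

fewi

The suffix is conditioned by the last vowel: -wi when the last vowel of the stem is a front vowel (*dohikge*, *muhagi*); -uju when the last vowel of the stem is a back vowel (*gofo*, *uluha*, *tisu*).
Since the last vowel of *fe* is /e/ (a front vowel), it takes -wi, giving *fewi*.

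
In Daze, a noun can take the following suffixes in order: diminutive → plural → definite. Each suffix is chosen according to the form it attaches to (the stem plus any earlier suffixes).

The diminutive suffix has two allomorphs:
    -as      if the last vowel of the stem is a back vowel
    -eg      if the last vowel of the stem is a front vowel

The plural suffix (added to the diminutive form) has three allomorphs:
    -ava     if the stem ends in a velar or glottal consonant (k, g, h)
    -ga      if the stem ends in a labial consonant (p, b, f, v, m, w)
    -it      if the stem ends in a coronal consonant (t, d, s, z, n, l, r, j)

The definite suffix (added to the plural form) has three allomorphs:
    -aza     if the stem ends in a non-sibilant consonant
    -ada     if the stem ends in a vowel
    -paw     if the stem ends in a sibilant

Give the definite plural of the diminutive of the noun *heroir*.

heroiregavaada

Since the last vowel of *heroir* is /i/ (a front vowel), it takes -eg, giving *heroireg*.
The final consonant of the diminutive form *heroireg* is /g/, which is velar/glottal, so the plural suffix is -ava, giving *heroiregava*.
The plural form *heroiregava* — final sound /a/ (a vowel) → -ada → *heroiregavaada*.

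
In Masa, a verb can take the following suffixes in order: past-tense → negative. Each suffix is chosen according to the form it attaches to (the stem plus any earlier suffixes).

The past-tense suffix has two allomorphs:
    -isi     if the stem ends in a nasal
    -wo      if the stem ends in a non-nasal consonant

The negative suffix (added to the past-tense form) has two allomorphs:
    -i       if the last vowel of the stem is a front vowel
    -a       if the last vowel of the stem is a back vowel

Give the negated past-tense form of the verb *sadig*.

The final consonant of *sadig* is /g/, which is non-nasal, so the past-tense suffix is -wo, giving *sadigwo*.
Since the last vowel of the past-tense form *sadigwo* is /o/ (a back vowel), it takes -a, giving *sadigwoa*.

sadigwoa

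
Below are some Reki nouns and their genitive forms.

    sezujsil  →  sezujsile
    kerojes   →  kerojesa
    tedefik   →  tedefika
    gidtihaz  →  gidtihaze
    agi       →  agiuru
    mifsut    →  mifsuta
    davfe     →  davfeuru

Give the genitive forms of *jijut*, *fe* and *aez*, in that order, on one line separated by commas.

The alternation tracks the final sound of the stem — -a when the stem ends in a voiceless consonant (*kerojes*, *tedefik*, *mifsut*); -e when the stem ends in a voiced consonant (*sezujsil*, *gidtihaz*); -uru when the stem ends in a vowel (*agi*, *davfe*).
Since the final sound of *jijut* is /t/ (a voiceless consonant), it takes -a, giving *jijuta*.
The final sound of *fe* is /e/, which is a vowel, so the suffix is -uru, giving *feuru*.
*aez* — final sound /z/ (a voiced consonant) → -e → *aeze*.

jijuta, feuru, aeze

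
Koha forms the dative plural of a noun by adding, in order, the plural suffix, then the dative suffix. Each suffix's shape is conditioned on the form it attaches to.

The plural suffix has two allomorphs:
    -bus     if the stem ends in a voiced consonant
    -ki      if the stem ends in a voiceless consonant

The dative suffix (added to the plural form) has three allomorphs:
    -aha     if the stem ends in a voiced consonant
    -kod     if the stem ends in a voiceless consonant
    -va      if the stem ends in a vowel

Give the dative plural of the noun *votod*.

Since the final consonant of *votod* is /d/ (voiced), it takes -bus, giving *votodbus*.
Since the final sound of the plural form *votodbus* is /s/ (a voiceless consonant), it takes -kod, giving *votodbuskod*.

votodbuskod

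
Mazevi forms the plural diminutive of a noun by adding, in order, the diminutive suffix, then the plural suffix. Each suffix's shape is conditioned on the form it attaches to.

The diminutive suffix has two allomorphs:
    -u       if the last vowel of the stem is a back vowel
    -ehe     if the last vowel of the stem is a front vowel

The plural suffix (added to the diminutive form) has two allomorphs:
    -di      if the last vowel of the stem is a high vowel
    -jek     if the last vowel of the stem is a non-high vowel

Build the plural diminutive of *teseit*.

teseitehejek

*teseit* — last vowel /i/ (a front vowel) → -ehe → *teseitehe*.
The diminutive form *teseitehe*: last vowel = /e/, a non-high vowel → -jek → *teseitehejek*.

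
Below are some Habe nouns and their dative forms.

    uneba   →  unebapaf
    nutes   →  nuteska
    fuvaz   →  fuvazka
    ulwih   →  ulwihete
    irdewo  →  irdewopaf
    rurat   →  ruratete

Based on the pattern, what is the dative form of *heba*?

hebapaf

The alternation tracks the final sound of the stem — -ka when the stem ends in a sibilant (*nutes*, *fuvaz*); -ete when the stem ends in a non-sibilant consonant (*ulwih*, *rurat*); -paf when the stem ends in a vowel (*uneba*, *irdewo*).
*heba*: final sound = /a/, a vowel → -paf → *hebapaf*.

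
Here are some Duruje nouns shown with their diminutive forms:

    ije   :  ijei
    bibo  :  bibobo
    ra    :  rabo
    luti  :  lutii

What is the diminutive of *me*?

mei

The suffix is conditioned by the last vowel: -i when the last vowel of the stem is a front vowel (*ije*, *luti*); -bo when the last vowel of the stem is a back vowel (*bibo*, *ra*).
The last vowel of *me* is /e/, which is a front vowel, so the suffix is -i, giving *mei*.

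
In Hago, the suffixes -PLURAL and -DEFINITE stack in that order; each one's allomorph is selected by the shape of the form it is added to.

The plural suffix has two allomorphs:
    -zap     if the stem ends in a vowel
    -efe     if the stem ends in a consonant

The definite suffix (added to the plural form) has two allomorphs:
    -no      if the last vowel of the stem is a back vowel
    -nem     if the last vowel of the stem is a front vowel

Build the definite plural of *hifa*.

hifazapno

*hifa*: final sound = /a/, a vowel → -zap → *hifazap*.
The plural form *hifazap*: last vowel = /a/, a back vowel → -no → *hifazapno*.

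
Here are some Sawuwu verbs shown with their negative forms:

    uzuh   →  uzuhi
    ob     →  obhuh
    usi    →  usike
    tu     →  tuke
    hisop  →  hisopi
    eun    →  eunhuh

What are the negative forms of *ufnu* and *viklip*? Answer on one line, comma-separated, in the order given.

ufnuke, viklipi

The suffix is conditioned by the final sound: -i when the stem ends in a voiceless consonant (*uzuh*, *hisop*); -huh when the stem ends in a voiced consonant (*ob*, *eun*); -ke when the stem ends in a vowel (*usi*, *tu*).
Since the final sound of *ufnu* is /u/ (a vowel), it takes -ke, giving *ufnuke*.
*viklip*: final sound = /p/, a voiceless consonant → -i → *viklipi*.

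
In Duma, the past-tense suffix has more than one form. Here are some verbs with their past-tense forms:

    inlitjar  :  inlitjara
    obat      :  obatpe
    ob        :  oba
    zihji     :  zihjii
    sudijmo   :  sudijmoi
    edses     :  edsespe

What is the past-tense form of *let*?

Looking at the final sound of each stem: -pe when the stem ends in a voiceless consonant (*obat*, *edses*); -a when the stem ends in a voiced consonant (*inlitjar*, *ob*); -i when the stem ends in a vowel (*zihji*, *sudijmo*).
*let* — final sound /t/ (a voiceless consonant) → -pe → *letpe*.

letpe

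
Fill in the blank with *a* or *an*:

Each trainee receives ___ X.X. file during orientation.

an

The indefinite article is chosen by the initial *sound* of the following word, not its spelling.
The initialism *X.X.* is read letter by letter; the first letter, X, is pronounced /ɛks/, which begins with a vowel sound.
So the article is *an*: Each trainee receives an X.X. file during orientation.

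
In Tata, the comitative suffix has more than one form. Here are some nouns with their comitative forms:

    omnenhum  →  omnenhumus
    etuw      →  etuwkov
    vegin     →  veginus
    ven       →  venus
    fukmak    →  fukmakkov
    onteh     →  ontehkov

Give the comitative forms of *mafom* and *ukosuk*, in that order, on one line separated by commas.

The alternation tracks the final consonant of the stem — -us when the stem ends in a nasal (*omnenhum*, *vegin*, *ven*); -kov when the stem ends in a non-nasal consonant (*etuw*, *fukmak*, *onteh*).
*mafom*: final consonant = /m/, a nasal → -us → *mafomus*.
*ukosuk* — final consonant /k/ (non-nasal) → -kov → *ukosukkov*.

mafomus, ukosukkov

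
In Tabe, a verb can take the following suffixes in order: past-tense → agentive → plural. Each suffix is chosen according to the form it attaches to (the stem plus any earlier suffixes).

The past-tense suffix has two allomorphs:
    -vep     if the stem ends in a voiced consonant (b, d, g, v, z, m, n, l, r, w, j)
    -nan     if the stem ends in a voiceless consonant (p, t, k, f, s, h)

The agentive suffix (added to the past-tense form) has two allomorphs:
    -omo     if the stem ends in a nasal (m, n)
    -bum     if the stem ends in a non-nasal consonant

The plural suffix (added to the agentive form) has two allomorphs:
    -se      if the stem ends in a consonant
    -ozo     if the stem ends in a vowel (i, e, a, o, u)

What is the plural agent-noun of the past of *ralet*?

raletnanomoozo

Since the final consonant of *ralet* is /t/ (voiceless), it takes -nan, giving *raletnan*.
The past-tense form *raletnan* — final consonant /n/ (a nasal) → -omo → *raletnanomo*.
Since the final sound of the agentive form *raletnanomo* is /o/ (a vowel), it takes -ozo, giving *raletnanomoozo*.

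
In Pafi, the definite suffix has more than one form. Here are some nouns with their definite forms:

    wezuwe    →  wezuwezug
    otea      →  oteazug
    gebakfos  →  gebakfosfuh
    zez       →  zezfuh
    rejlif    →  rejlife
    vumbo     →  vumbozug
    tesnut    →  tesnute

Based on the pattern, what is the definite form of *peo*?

The suffix is conditioned by the final sound: -fuh when the stem ends in a sibilant (*gebakfos*, *zez*); -e when the stem ends in a non-sibilant consonant (*rejlif*, *tesnut*); -zug when the stem ends in a vowel (*wezuwe*, *otea*, *vumbo*).
*peo*: final sound = /o/, a vowel → -zug → *peozug*.

peozug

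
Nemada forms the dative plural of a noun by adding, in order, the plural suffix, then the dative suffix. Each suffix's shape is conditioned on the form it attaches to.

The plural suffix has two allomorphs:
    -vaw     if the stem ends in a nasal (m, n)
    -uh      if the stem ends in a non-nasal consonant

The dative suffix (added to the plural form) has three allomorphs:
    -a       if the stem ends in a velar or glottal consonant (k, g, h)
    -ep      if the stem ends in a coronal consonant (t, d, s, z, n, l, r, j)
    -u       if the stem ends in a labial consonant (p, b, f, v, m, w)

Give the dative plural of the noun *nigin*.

niginvawu

*nigin* — final consonant /n/ (a nasal) → -vaw → *niginvaw*.
Since the final consonant of the plural form *niginvaw* is /w/ (labial), it takes -u, giving *niginvawu*.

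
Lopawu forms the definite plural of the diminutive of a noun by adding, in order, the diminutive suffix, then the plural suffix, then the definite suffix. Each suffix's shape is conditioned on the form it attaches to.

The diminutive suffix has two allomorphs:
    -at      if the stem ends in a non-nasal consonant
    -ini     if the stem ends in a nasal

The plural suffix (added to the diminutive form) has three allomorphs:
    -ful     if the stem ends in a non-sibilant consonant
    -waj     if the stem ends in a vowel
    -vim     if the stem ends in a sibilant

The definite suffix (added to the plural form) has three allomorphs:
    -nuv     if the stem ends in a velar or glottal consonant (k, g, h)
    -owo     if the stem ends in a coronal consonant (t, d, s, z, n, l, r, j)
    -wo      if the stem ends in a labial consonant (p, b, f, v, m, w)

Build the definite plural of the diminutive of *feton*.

fetoniniwajowo

Since the final consonant of *feton* is /n/ (a nasal), it takes -ini, giving *fetonini*.
Since the final sound of the diminutive form *fetonini* is /i/ (a vowel), it takes -waj, giving *fetoniniwaj*.
The plural form *fetoniniwaj* — final consonant /j/ (coronal) → -owo → *fetoniniwajowo*.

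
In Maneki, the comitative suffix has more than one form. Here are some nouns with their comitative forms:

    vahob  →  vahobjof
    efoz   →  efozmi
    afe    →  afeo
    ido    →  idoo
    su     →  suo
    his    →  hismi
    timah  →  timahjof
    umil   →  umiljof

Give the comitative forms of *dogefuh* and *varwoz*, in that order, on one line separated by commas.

The pattern is sibilance of the final sound: -mi when the stem ends in a sibilant (*efoz*, *his*); -jof when the stem ends in a non-sibilant consonant (*vahob*, *timah*, *umil*); -o when the stem ends in a vowel (*afe*, *ido*, *su*).
*dogefuh*: final sound = /h/, a non-sibilant consonant → -jof → *dogefuhjof*.
*varwoz* — final sound /z/ (a sibilant) → -mi → *varwozmi*.

dogefuhjof, varwozmi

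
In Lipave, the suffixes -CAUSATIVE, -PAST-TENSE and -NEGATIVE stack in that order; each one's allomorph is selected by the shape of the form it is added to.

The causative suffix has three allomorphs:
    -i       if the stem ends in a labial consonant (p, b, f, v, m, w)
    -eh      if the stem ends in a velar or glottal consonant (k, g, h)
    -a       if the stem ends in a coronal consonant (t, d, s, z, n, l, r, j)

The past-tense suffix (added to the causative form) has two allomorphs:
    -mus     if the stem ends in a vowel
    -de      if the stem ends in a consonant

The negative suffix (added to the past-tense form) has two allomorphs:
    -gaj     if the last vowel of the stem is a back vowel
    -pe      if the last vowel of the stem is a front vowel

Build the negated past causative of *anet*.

Since the final consonant of *anet* is /t/ (coronal), it takes -a, giving *aneta*.
Since the final sound of the causative form *aneta* is /a/ (a vowel), it takes -mus, giving *anetamus*.
Since the last vowel of the past-tense form *anetamus* is /u/ (a back vowel), it takes -gaj, giving *anetamusgaj*.

anetamusgaj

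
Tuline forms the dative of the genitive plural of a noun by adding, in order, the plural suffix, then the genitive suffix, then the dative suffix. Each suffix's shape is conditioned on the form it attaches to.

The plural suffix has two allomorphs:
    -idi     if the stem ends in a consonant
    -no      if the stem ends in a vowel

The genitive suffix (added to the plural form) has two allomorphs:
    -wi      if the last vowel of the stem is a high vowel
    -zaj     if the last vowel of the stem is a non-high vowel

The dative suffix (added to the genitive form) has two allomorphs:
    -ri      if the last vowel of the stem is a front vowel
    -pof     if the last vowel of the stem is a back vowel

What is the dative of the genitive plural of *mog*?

mogidiwiri

*mog* — final sound /g/ (a consonant) → -idi → *mogidi*.
The plural form *mogidi* — last vowel /i/ (a high vowel) → -wi → *mogidiwi*.
The genitive form *mogidiwi*: last vowel = /i/, a front vowel → -ri → *mogidiwiri*.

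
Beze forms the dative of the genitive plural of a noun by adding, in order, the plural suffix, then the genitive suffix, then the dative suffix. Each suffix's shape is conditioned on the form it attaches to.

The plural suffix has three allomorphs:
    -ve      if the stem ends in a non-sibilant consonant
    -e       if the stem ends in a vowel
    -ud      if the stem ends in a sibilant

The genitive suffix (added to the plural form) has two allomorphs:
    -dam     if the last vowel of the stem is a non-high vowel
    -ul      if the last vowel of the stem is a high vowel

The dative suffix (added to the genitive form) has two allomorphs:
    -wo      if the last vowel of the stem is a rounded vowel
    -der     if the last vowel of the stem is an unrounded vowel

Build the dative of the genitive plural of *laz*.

The final sound of *laz* is /z/, which is a sibilant, so the plural suffix is -ud, giving *lazud*.
Since the last vowel of the plural form *lazud* is /u/ (a high vowel), it takes -ul, giving *lazudul*.
Since the last vowel of the genitive form *lazudul* is /u/ (a rounded vowel), it takes -wo, giving *lazudulwo*.

lazudulwo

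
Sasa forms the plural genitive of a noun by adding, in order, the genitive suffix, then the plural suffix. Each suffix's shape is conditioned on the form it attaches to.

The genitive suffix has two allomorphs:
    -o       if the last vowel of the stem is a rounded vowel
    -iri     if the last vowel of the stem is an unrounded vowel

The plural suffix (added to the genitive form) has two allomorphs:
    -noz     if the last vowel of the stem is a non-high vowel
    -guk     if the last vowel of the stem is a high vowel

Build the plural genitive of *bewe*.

beweiriguk

*bewe* — last vowel /e/ (an unrounded vowel) → -iri → *beweiri*.
The last vowel of the genitive form *beweiri* is /i/, which is a high vowel, so the plural suffix is -guk, giving *beweiriguk*.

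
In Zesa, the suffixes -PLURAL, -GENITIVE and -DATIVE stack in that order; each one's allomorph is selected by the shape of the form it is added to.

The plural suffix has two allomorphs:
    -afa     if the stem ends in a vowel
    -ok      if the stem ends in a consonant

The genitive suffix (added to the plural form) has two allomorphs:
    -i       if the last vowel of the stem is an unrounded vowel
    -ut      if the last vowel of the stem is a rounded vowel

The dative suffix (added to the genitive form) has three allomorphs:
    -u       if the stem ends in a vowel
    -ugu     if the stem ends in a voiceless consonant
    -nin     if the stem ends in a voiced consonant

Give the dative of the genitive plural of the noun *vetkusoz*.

vetkusozokutugu

The final sound of *vetkusoz* is /z/, which is a consonant, so the plural suffix is -ok, giving *vetkusozok*.
The plural form *vetkusozok* — last vowel /o/ (a rounded vowel) → -ut → *vetkusozokut*.
The genitive form *vetkusozokut*: final sound = /t/, a voiceless consonant → -ugu → *vetkusozokutugu*.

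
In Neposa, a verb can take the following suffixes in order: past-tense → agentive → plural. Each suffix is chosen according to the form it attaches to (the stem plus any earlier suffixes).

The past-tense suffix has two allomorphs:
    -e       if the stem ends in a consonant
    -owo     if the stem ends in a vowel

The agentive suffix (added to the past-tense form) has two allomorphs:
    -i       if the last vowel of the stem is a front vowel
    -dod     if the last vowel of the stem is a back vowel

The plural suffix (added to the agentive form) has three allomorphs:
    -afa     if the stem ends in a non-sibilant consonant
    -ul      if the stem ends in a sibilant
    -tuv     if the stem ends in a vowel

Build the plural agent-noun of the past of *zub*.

*zub*: final sound = /b/, a consonant → -e → *zube*.
The last vowel of the past-tense form *zube* is /e/, which is a front vowel, so the agentive suffix is -i, giving *zubei*.
The agentive form *zubei* — final sound /i/ (a vowel) → -tuv → *zubeituv*.

zubeituv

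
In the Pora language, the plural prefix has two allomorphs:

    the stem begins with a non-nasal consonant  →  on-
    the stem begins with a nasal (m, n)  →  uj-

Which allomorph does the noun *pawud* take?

on-

*pawud*: first consonant = /p/, non-nasal → on-.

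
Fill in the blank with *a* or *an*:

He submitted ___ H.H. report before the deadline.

The indefinite article is chosen by the initial *sound* of the following word, not its spelling.
The initialism *H.H.* is read letter by letter; the first letter, H, is pronounced /eɪtʃ/, which begins with a vowel sound.
So the article is *an*: He submitted an H.H. report before the deadline.

an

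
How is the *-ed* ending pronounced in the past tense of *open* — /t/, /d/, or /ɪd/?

/d/

The stem *open* ends in a voiced sound other than /d/.
The -ed suffix is realized as /ɪd/ after /t, d/; as /t/ after other voiceless consonants; and as /d/ after other voiced sounds.
So -ed on *open* is pronounced /d/.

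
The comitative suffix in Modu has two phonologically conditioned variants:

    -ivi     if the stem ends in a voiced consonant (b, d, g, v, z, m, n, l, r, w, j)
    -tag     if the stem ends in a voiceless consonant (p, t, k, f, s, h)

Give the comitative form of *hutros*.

hutrostag

Since the final consonant of *hutros* is /s/ (voiceless), it takes -tag, giving *hutrostag*.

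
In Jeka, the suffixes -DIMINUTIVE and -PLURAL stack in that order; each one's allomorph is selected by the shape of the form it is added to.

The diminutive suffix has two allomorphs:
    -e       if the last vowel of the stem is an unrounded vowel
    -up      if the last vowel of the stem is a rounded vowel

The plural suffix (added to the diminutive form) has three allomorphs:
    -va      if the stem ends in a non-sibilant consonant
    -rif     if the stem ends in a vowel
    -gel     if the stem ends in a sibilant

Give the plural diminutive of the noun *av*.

averif

The last vowel of *av* is /a/, which is an unrounded vowel, so the diminutive suffix is -e, giving *ave*.
The final sound of the diminutive form *ave* is /e/, which is a vowel, so the plural suffix is -rif, giving *averif*.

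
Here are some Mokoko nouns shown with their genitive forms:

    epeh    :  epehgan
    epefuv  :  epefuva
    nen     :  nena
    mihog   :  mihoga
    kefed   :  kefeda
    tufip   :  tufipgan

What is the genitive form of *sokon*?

sokona

Looking at the final consonant of each stem: -gan when the stem ends in a voiceless consonant (*epeh*, *tufip*); -a when the stem ends in a voiced consonant (*epefuv*, *nen*, *mihog*, *kefed*).
*sokon* — final consonant /n/ (voiced) → -a → *sokona*.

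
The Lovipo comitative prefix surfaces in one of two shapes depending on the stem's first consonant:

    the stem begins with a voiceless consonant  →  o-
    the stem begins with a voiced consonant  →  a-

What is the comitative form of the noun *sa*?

The first consonant of *sa* is /s/, which is voiceless, so the prefix is o-, giving *osa*.

osa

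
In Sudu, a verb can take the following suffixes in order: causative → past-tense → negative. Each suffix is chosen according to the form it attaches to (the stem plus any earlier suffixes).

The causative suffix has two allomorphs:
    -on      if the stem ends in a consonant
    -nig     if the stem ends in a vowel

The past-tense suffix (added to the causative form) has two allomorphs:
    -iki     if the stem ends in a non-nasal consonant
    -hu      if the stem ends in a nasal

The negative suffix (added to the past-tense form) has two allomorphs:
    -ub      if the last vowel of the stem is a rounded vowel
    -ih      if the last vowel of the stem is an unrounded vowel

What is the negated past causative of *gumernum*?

gumernumonhuub

*gumernum*: final sound = /m/, a consonant → -on → *gumernumon*.
The causative form *gumernumon* — final consonant /n/ (a nasal) → -hu → *gumernumonhu*.
The last vowel of the past-tense form *gumernumonhu* is /u/, which is a rounded vowel, so the negative suffix is -ub, giving *gumernumonhuub*.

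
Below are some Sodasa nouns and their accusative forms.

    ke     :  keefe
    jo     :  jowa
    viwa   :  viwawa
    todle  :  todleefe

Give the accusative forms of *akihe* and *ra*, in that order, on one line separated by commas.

akiheefe, rawa

The suffix is conditioned by the last vowel: -efe when the last vowel of the stem is a front vowel (*ke*, *todle*); -wa when the last vowel of the stem is a back vowel (*jo*, *viwa*).
The last vowel of *akihe* is /e/, which is a front vowel, so the suffix is -efe, giving *akiheefe*.
*ra* — last vowel /a/ (a back vowel) → -wa → *rawa*.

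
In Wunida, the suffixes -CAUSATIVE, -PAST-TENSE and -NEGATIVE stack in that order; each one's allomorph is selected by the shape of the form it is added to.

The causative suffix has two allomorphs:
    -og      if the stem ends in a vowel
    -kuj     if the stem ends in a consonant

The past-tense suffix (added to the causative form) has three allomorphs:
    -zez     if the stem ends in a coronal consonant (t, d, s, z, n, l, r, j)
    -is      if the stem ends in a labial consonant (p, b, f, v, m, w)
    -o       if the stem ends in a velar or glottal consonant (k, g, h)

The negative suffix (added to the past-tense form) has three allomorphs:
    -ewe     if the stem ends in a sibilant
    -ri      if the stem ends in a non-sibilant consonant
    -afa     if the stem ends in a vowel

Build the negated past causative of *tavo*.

tavoogoafa

*tavo* — final sound /o/ (a vowel) → -og → *tavoog*.
The final consonant of the causative form *tavoog* is /g/, which is velar/glottal, so the past-tense suffix is -o, giving *tavoogo*.
The final sound of the past-tense form *tavoogo* is /o/, which is a vowel, so the negative suffix is -afa, giving *tavoogoafa*.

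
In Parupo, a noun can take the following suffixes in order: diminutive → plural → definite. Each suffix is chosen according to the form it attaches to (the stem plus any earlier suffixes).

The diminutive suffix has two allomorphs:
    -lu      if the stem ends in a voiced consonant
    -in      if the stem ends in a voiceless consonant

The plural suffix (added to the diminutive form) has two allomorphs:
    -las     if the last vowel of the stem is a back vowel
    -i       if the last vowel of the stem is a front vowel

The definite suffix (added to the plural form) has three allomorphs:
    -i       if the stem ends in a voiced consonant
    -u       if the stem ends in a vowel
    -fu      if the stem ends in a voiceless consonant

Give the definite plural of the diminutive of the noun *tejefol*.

tejefollulasfu

The final consonant of *tejefol* is /l/, which is voiced, so the diminutive suffix is -lu, giving *tejefollu*.
Since the last vowel of the diminutive form *tejefollu* is /u/ (a back vowel), it takes -las, giving *tejefollulas*.
The final sound of the plural form *tejefollulas* is /s/, which is a voiceless consonant, so the definite suffix is -fu, giving *tejefollulasfu*.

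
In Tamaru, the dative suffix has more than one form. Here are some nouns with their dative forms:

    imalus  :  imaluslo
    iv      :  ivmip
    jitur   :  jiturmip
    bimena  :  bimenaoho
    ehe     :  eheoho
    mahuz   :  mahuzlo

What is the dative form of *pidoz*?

pidozlo

The pattern is sibilance of the final sound: -lo when the stem ends in a sibilant (*imalus*, *mahuz*); -mip when the stem ends in a non-sibilant consonant (*iv*, *jitur*); -oho when the stem ends in a vowel (*bimena*, *ehe*).
*pidoz*: final sound = /z/, a sibilant → -lo → *pidozlo*.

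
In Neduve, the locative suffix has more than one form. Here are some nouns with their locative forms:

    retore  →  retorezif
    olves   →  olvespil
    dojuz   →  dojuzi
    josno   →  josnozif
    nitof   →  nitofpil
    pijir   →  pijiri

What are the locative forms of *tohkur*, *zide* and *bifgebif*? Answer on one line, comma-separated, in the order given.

The alternation tracks the final sound of the stem — -pil when the stem ends in a voiceless consonant (*olves*, *nitof*); -i when the stem ends in a voiced consonant (*dojuz*, *pijir*); -zif when the stem ends in a vowel (*retore*, *josno*).
*tohkur* — final sound /r/ (a voiced consonant) → -i → *tohkuri*.
Since the final sound of *zide* is /e/ (a vowel), it takes -zif, giving *zidezif*.
*bifgebif* — final sound /f/ (a voiceless consonant) → -pil → *bifgebifpil*.

tohkuri, zidezif, bifgebifpil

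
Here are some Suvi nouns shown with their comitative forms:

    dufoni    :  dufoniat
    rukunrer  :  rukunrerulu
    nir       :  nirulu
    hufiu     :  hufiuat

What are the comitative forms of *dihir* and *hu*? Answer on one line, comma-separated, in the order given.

dihirulu, huat

Looking at the final sound of each stem: -ulu when the stem ends in a consonant (*rukunrer*, *nir*); -at when the stem ends in a vowel (*dufoni*, *hufiu*).
*dihir*: final sound = /r/, a consonant → -ulu → *dihirulu*.
*hu* — final sound /u/ (a vowel) → -at → *huat*.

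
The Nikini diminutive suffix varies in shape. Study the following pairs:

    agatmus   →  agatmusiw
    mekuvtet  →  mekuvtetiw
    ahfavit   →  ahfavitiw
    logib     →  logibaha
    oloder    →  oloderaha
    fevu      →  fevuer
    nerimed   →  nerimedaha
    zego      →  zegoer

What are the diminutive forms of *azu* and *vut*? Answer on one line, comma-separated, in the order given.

azuer, vutiw

The alternation tracks the final sound of the stem — -iw when the stem ends in a voiceless consonant (*agatmus*, *mekuvtet*, *ahfavit*); -aha when the stem ends in a voiced consonant (*logib*, *oloder*, *nerimed*); -er when the stem ends in a vowel (*fevu*, *zego*).
*azu*: final sound = /u/, a vowel → -er → *azuer*.
The final sound of *vut* is /t/, which is a voiceless consonant, so the suffix is -iw, giving *vutiw*.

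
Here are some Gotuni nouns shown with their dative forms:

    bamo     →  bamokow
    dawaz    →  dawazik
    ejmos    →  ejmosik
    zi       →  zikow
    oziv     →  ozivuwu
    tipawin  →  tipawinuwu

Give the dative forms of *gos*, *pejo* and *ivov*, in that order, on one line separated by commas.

The suffix is conditioned by the final sound: -ik when the stem ends in a sibilant (*dawaz*, *ejmos*); -uwu when the stem ends in a non-sibilant consonant (*oziv*, *tipawin*); -kow when the stem ends in a vowel (*bamo*, *zi*).
The final sound of *gos* is /s/, which is a sibilant, so the suffix is -ik, giving *gosik*.
Since the final sound of *pejo* is /o/ (a vowel), it takes -kow, giving *pejokow*.
*ivov* — final sound /v/ (a non-sibilant consonant) → -uwu → *ivovuwu*.

gosik, pejokow, ivovuwu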